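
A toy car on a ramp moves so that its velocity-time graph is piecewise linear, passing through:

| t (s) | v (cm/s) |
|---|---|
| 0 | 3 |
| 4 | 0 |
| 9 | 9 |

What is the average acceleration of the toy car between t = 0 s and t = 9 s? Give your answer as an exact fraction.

Average acceleration = Δv/Δt = (9 − 3)/(9 − 0) = 2/3 cm/s².

2/3 cm/s²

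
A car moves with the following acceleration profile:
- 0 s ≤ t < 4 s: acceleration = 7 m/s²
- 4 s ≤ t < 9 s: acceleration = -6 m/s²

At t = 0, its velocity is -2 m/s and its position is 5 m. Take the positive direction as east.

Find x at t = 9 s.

108 m

On each constant-a segment, Δv = aΔt and Δx = v₀Δt + ½aΔt²; chain segment to segment.
0–4 s: v starts -2 m/s; Δx = -2·4 + ½·7·4² = 48 m; v ends 26 m/s.
4–9 s: v starts 26 m/s; Δx = 26·5 + ½·-6·5² = 55 m; v ends -4 m/s.
x(9) = 5 + Σ Δx = 108 m.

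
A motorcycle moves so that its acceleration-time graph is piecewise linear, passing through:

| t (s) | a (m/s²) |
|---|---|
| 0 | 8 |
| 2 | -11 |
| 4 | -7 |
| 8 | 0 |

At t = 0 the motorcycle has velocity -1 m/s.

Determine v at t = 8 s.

Δv equals the area under the a-t graph; then v = v₀ + Δv.
0–2 s: ½(8 + -11)(2) = -3 m/s
2–4 s: ½(-11 + -7)(2) = -18 m/s
4–8 s: ½(-7 + 0)(4) = -14 m/s
Δv = -35 m/s, so v(8) = -1 + (-35) = -36 m/s.

-36 m/s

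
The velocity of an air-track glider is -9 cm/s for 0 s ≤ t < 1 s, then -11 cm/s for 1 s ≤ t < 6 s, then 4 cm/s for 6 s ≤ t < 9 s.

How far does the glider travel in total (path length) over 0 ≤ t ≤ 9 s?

Total distance travelled is ∫|v| dt — sum the magnitudes of each area piece.
0–1 s: |-9| × 1 = 9 cm
1–6 s: |-11| × 5 = 55 cm
6–9 s: |4| × 3 = 12 cm
Total distance = 76 cm

76 cm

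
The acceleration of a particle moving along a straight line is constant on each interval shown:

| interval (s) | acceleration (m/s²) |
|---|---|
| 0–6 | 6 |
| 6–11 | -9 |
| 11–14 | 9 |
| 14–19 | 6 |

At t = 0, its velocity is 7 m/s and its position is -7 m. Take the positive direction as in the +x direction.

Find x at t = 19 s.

On each constant-a segment, Δv = aΔt and Δx = v₀Δt + ½aΔt²; chain segment to segment.
0–6 s: v starts 7 m/s; Δx = 7·6 + ½·6·6² = 150 m; v ends 43 m/s.
6–11 s: v starts 43 m/s; Δx = 43·5 + ½·-9·5² = 102.5 m; v ends -2 m/s.
11–14 s: v starts -2 m/s; Δx = -2·3 + ½·9·3² = 34.5 m; v ends 25 m/s.
14–19 s: v starts 25 m/s; Δx = 25·5 + ½·6·5² = 200 m; v ends 55 m/s.
x(19) = -7 + Σ Δx = 480 m.

480 m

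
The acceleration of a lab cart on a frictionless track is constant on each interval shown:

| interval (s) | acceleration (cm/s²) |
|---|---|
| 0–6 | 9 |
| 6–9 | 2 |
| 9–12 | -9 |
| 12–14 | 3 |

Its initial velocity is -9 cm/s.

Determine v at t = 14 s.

30 cm/s

Δv equals the area under the a-t graph; then v = v₀ + Δv.
0–6 s: 9 × 6 = 54 cm/s
6–9 s: 2 × 3 = 6 cm/s
9–12 s: -9 × 3 = -27 cm/s
12–14 s: 3 × 2 = 6 cm/s
Δv = 39 cm/s, so v(14) = -9 + (39) = 30 cm/s.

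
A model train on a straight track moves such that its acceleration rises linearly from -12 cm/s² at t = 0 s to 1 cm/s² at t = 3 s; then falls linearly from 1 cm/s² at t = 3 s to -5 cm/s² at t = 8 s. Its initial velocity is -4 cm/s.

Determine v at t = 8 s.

Δv equals the area under the a-t graph; then v = v₀ + Δv.
0–3 s: ½(-12 + 1)(3) = -16.5 cm/s
3–8 s: ½(1 + -5)(5) = -10 cm/s
Δv = -26.5 cm/s, so v(8) = -4 + (-26.5) = -30.5 cm/s.

-30.5 cm/s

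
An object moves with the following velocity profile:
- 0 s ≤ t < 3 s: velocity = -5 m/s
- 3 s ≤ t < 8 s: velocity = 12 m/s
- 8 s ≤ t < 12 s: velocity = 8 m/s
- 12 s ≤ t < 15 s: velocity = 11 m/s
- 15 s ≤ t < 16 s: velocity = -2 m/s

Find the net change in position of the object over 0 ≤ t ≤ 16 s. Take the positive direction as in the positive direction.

Net displacement equals the area under the velocity-time graph (areas below the axis count negative).
0–3 s: -5 × 3 = -15 m
3–8 s: 12 × 5 = 60 m
8–12 s: 8 × 4 = 32 m
12–15 s: 11 × 3 = 33 m
15–16 s: -2 × 1 = -2 m
Net displacement = 108 m

108 m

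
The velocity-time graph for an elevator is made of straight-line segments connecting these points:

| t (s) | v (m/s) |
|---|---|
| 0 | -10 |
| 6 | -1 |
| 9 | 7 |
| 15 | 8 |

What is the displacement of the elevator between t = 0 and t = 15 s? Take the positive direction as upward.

21 m

Net displacement equals the area under the velocity-time graph (areas below the axis count negative).
0–6 s: ½(-10 + -1)(6) = -33 m
6–9 s: ½(-1 + 7)(3) = 9 m
9–15 s: ½(7 + 8)(6) = 45 m
Net displacement = 21 m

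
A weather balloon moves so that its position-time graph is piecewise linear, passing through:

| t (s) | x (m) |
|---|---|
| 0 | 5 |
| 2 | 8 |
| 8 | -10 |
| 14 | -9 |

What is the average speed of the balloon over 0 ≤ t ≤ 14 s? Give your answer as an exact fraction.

11/7 m/s

Average speed = (total path length)/(elapsed time); on a piecewise-linear x-t graph the path length is Σ|Δx|.
0–2 s: |Δx| = |8 − 5| = 3 m
2–8 s: |Δx| = |-10 − 8| = 18 m
8–14 s: |Δx| = |-9 − -10| = 1 m
Total path = 22 m; average speed = 22/14 = 11/7 m/s.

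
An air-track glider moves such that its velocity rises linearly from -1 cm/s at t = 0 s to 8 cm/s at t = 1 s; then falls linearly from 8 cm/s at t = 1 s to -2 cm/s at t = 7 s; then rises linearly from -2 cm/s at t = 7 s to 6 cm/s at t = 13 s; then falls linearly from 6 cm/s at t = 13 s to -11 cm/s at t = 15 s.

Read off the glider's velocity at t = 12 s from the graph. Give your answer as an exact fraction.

14/3 cm/s

On 7–13 s the graph is linear from -2 to 6 cm/s: v(12) = -2 + (6 − -2)·(12 − 7)/(13 − 7) = 14/3 cm/s.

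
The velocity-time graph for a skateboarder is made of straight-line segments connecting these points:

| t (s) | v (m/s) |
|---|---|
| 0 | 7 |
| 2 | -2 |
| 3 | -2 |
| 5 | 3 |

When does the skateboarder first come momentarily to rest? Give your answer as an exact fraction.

t = 14/9 s

v changes sign on 0–2 s (from 7 to -2); the graph is linear there, so v = 0 at t = 0 + (-7)·(2 − 0)/(-2 − 7) = 14/9 s.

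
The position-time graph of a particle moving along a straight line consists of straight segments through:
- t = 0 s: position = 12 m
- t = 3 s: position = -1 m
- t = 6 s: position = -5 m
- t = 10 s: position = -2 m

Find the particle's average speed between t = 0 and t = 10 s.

2 m/s

Average speed = (total path length)/(elapsed time); on a piecewise-linear x-t graph the path length is Σ|Δx|.
0–3 s: |Δx| = |-1 − 12| = 13 m
3–6 s: |Δx| = |-5 − -1| = 4 m
6–10 s: |Δx| = |-2 − -5| = 3 m
Total path = 20 m; average speed = 20/10 = 2 m/s.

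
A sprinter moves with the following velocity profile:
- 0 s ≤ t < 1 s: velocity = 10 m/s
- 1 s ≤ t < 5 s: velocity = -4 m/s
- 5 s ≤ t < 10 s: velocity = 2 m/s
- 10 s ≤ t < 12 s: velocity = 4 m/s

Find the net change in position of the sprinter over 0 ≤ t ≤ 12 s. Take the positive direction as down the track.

Displacement is the signed area under the v-t curve.
0–1 s: 10 × 1 = 10 m
1–5 s: -4 × 4 = -16 m
5–10 s: 2 × 5 = 10 m
10–12 s: 4 × 2 = 8 m
Net displacement = 12 m

12 m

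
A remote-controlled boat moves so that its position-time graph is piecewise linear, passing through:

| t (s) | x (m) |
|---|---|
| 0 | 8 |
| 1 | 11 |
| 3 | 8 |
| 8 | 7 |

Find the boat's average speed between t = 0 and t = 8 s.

Average speed = (total path length)/(elapsed time); on a piecewise-linear x-t graph the path length is Σ|Δx|.
0–1 s: |Δx| = |11 − 8| = 3 m
1–3 s: |Δx| = |8 − 11| = 3 m
3–8 s: |Δx| = |7 − 8| = 1 m
Total path = 7 m; average speed = 7/8 = 0.875 m/s.

0.875 m/s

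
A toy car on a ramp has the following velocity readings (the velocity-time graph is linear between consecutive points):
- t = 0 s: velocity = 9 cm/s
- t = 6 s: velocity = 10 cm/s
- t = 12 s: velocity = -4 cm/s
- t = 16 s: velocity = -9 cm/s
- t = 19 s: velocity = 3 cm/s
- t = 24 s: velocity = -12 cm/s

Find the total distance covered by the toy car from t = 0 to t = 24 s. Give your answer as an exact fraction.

4049/28 cm

Distance (not displacement) is the total path length: add the absolute areas under v-t.
0–6 s: |½(9 + 10)(6)| = 57 cm
6–12 s: v = 0 at t = 72/7 s; triangle areas 150/7 + 24/7 = 174/7 cm
12–16 s: |½(-4 + -9)(4)| = 26 cm
16–19 s: v = 0 at t = 18.25 s; triangle areas 10.125 + 1.125 = 11.25 cm
19–24 s: v = 0 at t = 20 s; triangle areas 1.5 + 24 = 25.5 cm
Total distance = 4049/28 cm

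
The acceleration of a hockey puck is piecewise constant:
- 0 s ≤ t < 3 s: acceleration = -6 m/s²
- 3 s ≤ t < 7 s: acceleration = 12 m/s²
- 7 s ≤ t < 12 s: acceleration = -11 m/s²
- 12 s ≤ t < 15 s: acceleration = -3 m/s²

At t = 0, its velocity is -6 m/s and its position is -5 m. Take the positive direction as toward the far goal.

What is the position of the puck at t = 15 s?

-174 m

On each constant-a segment, Δv = aΔt and Δx = v₀Δt + ½aΔt²; chain segment to segment.
0–3 s: v starts -6 m/s; Δx = -6·3 + ½·-6·3² = -45 m; v ends -24 m/s.
3–7 s: v starts -24 m/s; Δx = -24·4 + ½·12·4² = 0 m; v ends 24 m/s.
7–12 s: v starts 24 m/s; Δx = 24·5 + ½·-11·5² = -17.5 m; v ends -31 m/s.
12–15 s: v starts -31 m/s; Δx = -31·3 + ½·-3·3² = -106.5 m; v ends -40 m/s.
x(15) = -5 + Σ Δx = -174 m.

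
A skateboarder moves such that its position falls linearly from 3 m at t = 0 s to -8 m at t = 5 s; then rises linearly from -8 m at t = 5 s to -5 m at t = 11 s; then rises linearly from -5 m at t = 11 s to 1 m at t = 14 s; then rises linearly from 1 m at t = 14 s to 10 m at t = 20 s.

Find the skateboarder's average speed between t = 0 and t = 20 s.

Average speed = (total path length)/(elapsed time); on a piecewise-linear x-t graph the path length is Σ|Δx|.
0–5 s: |Δx| = |-8 − 3| = 11 m
5–11 s: |Δx| = |-5 − -8| = 3 m
11–14 s: |Δx| = |1 − -5| = 6 m
14–20 s: |Δx| = |10 − 1| = 9 m
Total path = 29 m; average speed = 29/20 = 1.45 m/s.

1.45 m/s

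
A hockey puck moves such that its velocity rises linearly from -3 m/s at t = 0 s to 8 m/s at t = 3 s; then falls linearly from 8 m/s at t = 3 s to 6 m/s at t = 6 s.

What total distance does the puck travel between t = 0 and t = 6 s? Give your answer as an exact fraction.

681/22 m

Total distance travelled is ∫|v| dt — sum the magnitudes of each area piece.
0–3 s: v = 0 at t = 9/11 s; triangle areas 27/22 + 96/11 = 219/22 m
3–6 s: |½(8 + 6)(3)| = 21 m
Total distance = 681/22 m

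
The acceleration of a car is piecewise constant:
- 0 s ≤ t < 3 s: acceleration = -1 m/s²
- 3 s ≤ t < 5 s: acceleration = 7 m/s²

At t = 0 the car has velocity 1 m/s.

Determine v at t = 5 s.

12 m/s

Δv equals the area under the a-t graph; then v = v₀ + Δv.
0–3 s: -1 × 3 = -3 m/s
3–5 s: 7 × 2 = 14 m/s
Δv = 11 m/s, so v(5) = 1 + (11) = 12 m/s.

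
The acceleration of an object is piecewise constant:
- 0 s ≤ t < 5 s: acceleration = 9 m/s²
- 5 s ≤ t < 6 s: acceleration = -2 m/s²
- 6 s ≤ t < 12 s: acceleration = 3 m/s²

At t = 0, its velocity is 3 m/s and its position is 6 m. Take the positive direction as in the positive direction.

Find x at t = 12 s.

510.5 m

On each constant-a segment, Δv = aΔt and Δx = v₀Δt + ½aΔt²; chain segment to segment.
0–5 s: v starts 3 m/s; Δx = 3·5 + ½·9·5² = 127.5 m; v ends 48 m/s.
5–6 s: v starts 48 m/s; Δx = 48·1 + ½·-2·1² = 47 m; v ends 46 m/s.
6–12 s: v starts 46 m/s; Δx = 46·6 + ½·3·6² = 330 m; v ends 64 m/s.
x(12) = 6 + Σ Δx = 510.5 m.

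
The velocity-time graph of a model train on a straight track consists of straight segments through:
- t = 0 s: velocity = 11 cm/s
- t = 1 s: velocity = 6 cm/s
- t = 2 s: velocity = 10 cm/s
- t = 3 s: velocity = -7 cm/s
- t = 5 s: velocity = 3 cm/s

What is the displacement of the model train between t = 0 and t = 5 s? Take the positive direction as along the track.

Displacement is the signed area under the v-t curve.
0–1 s: ½(11 + 6)(1) = 8.5 cm
1–2 s: ½(6 + 10)(1) = 8 cm
2–3 s: ½(10 + -7)(1) = 1.5 cm
3–5 s: ½(-7 + 3)(2) = -4 cm
Net displacement = 14 cm

14 cm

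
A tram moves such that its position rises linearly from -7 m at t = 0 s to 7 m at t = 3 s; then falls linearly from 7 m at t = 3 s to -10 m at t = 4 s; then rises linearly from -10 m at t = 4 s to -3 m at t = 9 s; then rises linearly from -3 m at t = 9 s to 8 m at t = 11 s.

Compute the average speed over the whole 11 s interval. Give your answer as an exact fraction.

Average speed = (total path length)/(elapsed time); on a piecewise-linear x-t graph the path length is Σ|Δx|.
0–3 s: |Δx| = |7 − -7| = 14 m
3–4 s: |Δx| = |-10 − 7| = 17 m
4–9 s: |Δx| = |-3 − -10| = 7 m
9–11 s: |Δx| = |8 − -3| = 11 m
Total path = 49 m; average speed = 49/11 = 49/11 m/s.

49/11 m/s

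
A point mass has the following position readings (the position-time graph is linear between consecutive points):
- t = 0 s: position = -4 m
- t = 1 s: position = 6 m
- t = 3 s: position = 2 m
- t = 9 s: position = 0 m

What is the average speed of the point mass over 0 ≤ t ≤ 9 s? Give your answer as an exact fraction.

Average speed = (total path length)/(elapsed time); on a piecewise-linear x-t graph the path length is Σ|Δx|.
0–1 s: |Δx| = |6 − -4| = 10 m
1–3 s: |Δx| = |2 − 6| = 4 m
3–9 s: |Δx| = |0 − 2| = 2 m
Total path = 16 m; average speed = 16/9 = 16/9 m/s.

16/9 m/s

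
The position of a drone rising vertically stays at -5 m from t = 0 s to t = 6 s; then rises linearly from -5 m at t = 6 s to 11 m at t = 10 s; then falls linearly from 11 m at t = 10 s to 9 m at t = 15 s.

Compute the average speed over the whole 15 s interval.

1.2 m/s

Average speed = (total path length)/(elapsed time); on a piecewise-linear x-t graph the path length is Σ|Δx|.
0–6 s: |Δx| = |-5 − -5| = 0 m
6–10 s: |Δx| = |11 − -5| = 16 m
10–15 s: |Δx| = |9 − 11| = 2 m
Total path = 18 m; average speed = 18/15 = 1.2 m/s.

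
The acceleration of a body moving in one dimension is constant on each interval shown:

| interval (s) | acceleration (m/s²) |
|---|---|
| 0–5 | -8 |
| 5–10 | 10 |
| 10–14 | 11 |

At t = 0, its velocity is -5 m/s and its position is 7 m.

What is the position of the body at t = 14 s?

On each constant-a segment, Δv = aΔt and Δx = v₀Δt + ½aΔt²; chain segment to segment.
0–5 s: v starts -5 m/s; Δx = -5·5 + ½·-8·5² = -125 m; v ends -45 m/s.
5–10 s: v starts -45 m/s; Δx = -45·5 + ½·10·5² = -100 m; v ends 5 m/s.
10–14 s: v starts 5 m/s; Δx = 5·4 + ½·11·4² = 108 m; v ends 49 m/s.
x(14) = 7 + Σ Δx = -110 m.

-110 m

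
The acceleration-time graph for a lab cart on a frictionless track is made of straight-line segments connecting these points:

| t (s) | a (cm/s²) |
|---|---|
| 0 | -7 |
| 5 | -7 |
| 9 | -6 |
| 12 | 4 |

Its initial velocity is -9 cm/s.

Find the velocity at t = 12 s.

-73 cm/s

Δv equals the area under the a-t graph; then v = v₀ + Δv.
0–5 s: -7 × 5 = -35 cm/s
5–9 s: ½(-7 + -6)(4) = -26 cm/s
9–12 s: ½(-6 + 4)(3) = -3 cm/s
Δv = -64 cm/s, so v(12) = -9 + (-64) = -73 cm/s.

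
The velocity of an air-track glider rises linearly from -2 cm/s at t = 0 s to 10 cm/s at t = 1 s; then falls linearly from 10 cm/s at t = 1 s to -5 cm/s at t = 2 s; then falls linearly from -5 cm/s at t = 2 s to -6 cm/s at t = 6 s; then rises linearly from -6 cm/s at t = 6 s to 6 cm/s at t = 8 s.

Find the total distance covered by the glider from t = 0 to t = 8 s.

36.5 cm

Distance (not displacement) is the total path length: add the absolute areas under v-t.
0–1 s: v = 0 at t = 1/6 s; triangle areas 1/6 + 25/6 = 13/3 cm
1–2 s: v = 0 at t = 5/3 s; triangle areas 10/3 + 5/6 = 25/6 cm
2–6 s: |½(-5 + -6)(4)| = 22 cm
6–8 s: v = 0 at t = 7 s; triangle areas 3 + 3 = 6 cm
Total distance = 36.5 cm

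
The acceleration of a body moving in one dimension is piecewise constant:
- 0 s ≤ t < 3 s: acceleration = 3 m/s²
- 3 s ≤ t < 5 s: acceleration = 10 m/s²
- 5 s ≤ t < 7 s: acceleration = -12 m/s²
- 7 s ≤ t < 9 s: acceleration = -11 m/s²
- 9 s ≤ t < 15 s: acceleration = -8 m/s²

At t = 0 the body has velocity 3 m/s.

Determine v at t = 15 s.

-62 m/s

Δv equals the area under the a-t graph; then v = v₀ + Δv.
0–3 s: 3 × 3 = 9 m/s
3–5 s: 10 × 2 = 20 m/s
5–7 s: -12 × 2 = -24 m/s
7–9 s: -11 × 2 = -22 m/s
9–15 s: -8 × 6 = -48 m/s
Δv = -65 m/s, so v(15) = 3 + (-65) = -62 m/s.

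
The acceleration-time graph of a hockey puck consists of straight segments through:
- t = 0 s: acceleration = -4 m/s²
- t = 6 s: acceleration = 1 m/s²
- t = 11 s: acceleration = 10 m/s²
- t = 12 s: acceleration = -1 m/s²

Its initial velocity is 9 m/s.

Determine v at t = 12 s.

32 m/s

Δv equals the area under the a-t graph; then v = v₀ + Δv.
0–6 s: ½(-4 + 1)(6) = -9 m/s
6–11 s: ½(1 + 10)(5) = 27.5 m/s
11–12 s: ½(10 + -1)(1) = 4.5 m/s
Δv = 23 m/s, so v(12) = 9 + (23) = 32 m/s.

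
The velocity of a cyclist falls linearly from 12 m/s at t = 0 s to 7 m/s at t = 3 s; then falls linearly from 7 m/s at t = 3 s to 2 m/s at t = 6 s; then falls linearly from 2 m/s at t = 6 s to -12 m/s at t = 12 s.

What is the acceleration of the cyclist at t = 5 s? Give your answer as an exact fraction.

-5/3 m/s²

Acceleration is the slope of the v-t graph on 3–6 s: (2 − 7)/(6 − 3) = -5/3 m/s².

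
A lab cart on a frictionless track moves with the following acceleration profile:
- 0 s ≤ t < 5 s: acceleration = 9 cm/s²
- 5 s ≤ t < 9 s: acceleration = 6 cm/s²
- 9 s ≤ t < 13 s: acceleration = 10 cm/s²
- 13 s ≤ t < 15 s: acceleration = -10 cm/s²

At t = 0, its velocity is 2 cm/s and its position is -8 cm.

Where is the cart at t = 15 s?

916.5 cm

On each constant-a segment, Δv = aΔt and Δx = v₀Δt + ½aΔt²; chain segment to segment.
0–5 s: v starts 2 cm/s; Δx = 2·5 + ½·9·5² = 122.5 cm; v ends 47 cm/s.
5–9 s: v starts 47 cm/s; Δx = 47·4 + ½·6·4² = 236 cm; v ends 71 cm/s.
9–13 s: v starts 71 cm/s; Δx = 71·4 + ½·10·4² = 364 cm; v ends 111 cm/s.
13–15 s: v starts 111 cm/s; Δx = 111·2 + ½·-10·2² = 202 cm; v ends 91 cm/s.
x(15) = -8 + Σ Δx = 916.5 cm.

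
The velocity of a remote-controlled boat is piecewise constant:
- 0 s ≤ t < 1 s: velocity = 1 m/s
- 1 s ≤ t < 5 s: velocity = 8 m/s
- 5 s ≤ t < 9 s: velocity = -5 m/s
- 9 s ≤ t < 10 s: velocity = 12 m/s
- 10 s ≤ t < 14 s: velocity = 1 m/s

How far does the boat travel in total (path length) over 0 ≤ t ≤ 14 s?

69 m

Distance (not displacement) is the total path length: add the absolute areas under v-t.
0–1 s: |1| × 1 = 1 m
1–5 s: |8| × 4 = 32 m
5–9 s: |-5| × 4 = 20 m
9–10 s: |12| × 1 = 12 m
10–14 s: |1| × 4 = 4 m
Total distance = 69 m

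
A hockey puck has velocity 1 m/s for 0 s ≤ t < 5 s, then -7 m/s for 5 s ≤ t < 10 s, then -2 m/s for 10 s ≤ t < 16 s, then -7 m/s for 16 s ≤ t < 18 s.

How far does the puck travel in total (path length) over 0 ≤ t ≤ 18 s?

Distance (not displacement) is the total path length: add the absolute areas under v-t.
0–5 s: |1| × 5 = 5 m
5–10 s: |-7| × 5 = 35 m
10–16 s: |-2| × 6 = 12 m
16–18 s: |-7| × 2 = 14 m
Total distance = 66 m

66 m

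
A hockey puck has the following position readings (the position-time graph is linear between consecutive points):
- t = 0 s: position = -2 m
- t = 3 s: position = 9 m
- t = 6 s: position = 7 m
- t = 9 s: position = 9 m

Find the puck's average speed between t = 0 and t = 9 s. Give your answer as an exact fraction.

Average speed = (total path length)/(elapsed time); on a piecewise-linear x-t graph the path length is Σ|Δx|.
0–3 s: |Δx| = |9 − -2| = 11 m
3–6 s: |Δx| = |7 − 9| = 2 m
6–9 s: |Δx| = |9 − 7| = 2 m
Total path = 15 m; average speed = 15/9 = 5/3 m/s.

5/3 m/s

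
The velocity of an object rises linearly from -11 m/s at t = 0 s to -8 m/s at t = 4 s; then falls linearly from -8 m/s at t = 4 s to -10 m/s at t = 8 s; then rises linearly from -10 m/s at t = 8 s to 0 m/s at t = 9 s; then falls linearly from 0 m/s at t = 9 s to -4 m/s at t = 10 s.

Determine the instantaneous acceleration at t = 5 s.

Acceleration is the slope of the v-t graph on 4–8 s: (-10 − -8)/(8 − 4) = -0.5 m/s².

-0.5 m/s²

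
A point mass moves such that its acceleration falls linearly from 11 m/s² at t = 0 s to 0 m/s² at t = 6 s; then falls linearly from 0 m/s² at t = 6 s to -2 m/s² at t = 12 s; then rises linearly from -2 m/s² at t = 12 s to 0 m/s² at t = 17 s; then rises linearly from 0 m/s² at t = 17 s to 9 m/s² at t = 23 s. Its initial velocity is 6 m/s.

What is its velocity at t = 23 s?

55 m/s

Δv equals the area under the a-t graph; then v = v₀ + Δv.
0–6 s: ½(11 + 0)(6) = 33 m/s
6–12 s: ½(0 + -2)(6) = -6 m/s
12–17 s: ½(-2 + 0)(5) = -5 m/s
17–23 s: ½(0 + 9)(6) = 27 m/s
Δv = 49 m/s, so v(23) = 6 + (49) = 55 m/s.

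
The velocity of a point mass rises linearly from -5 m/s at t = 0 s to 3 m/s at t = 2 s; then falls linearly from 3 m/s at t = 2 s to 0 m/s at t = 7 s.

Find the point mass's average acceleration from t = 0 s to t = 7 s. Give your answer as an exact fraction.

5/7 m/s²

Average acceleration = Δv/Δt = (0 − -5)/(7 − 0) = 5/7 m/s².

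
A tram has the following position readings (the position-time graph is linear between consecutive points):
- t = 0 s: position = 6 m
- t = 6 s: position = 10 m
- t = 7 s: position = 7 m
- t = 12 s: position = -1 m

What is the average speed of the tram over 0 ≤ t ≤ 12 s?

1.25 m/s

Average speed = (total path length)/(elapsed time); on a piecewise-linear x-t graph the path length is Σ|Δx|.
0–6 s: |Δx| = |10 − 6| = 4 m
6–7 s: |Δx| = |7 − 10| = 3 m
7–12 s: |Δx| = |-1 − 7| = 8 m
Total path = 15 m; average speed = 15/12 = 1.25 m/s.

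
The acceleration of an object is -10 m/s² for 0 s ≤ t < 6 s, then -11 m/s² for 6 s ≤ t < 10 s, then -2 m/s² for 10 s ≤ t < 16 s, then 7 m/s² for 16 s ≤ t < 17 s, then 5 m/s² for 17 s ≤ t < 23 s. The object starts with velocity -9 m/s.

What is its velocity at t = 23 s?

-88 m/s

Δv equals the area under the a-t graph; then v = v₀ + Δv.
0–6 s: -10 × 6 = -60 m/s
6–10 s: -11 × 4 = -44 m/s
10–16 s: -2 × 6 = -12 m/s
16–17 s: 7 × 1 = 7 m/s
17–23 s: 5 × 6 = 30 m/s
Δv = -79 m/s, so v(23) = -9 + (-79) = -88 m/s.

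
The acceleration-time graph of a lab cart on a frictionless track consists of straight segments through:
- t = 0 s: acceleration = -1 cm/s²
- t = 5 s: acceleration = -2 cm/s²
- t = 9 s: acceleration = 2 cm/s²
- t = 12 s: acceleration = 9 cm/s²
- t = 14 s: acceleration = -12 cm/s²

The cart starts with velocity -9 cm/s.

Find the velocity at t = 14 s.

-3 cm/s

Δv equals the area under the a-t graph; then v = v₀ + Δv.
0–5 s: ½(-1 + -2)(5) = -7.5 cm/s
5–9 s: ½(-2 + 2)(4) = 0 cm/s
9–12 s: ½(2 + 9)(3) = 16.5 cm/s
12–14 s: ½(9 + -12)(2) = -3 cm/s
Δv = 6 cm/s, so v(14) = -9 + (6) = -3 cm/s.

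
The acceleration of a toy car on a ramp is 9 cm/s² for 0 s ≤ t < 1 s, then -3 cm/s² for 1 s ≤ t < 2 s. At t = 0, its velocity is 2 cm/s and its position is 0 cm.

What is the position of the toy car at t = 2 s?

On each constant-a segment, Δv = aΔt and Δx = v₀Δt + ½aΔt²; chain segment to segment.
0–1 s: v starts 2 cm/s; Δx = 2·1 + ½·9·1² = 6.5 cm; v ends 11 cm/s.
1–2 s: v starts 11 cm/s; Δx = 11·1 + ½·-3·1² = 9.5 cm; v ends 8 cm/s.
x(2) = 0 + Σ Δx = 16 cm.

16 cm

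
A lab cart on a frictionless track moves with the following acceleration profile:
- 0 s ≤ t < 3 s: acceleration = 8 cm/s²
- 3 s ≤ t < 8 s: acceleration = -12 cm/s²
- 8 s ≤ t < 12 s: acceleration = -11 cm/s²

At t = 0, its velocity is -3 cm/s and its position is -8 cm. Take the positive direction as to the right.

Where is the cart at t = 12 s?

On each constant-a segment, Δv = aΔt and Δx = v₀Δt + ½aΔt²; chain segment to segment.
0–3 s: v starts -3 cm/s; Δx = -3·3 + ½·8·3² = 27 cm; v ends 21 cm/s.
3–8 s: v starts 21 cm/s; Δx = 21·5 + ½·-12·5² = -45 cm; v ends -39 cm/s.
8–12 s: v starts -39 cm/s; Δx = -39·4 + ½·-11·4² = -244 cm; v ends -83 cm/s.
x(12) = -8 + Σ Δx = -270 cm.

-270 cm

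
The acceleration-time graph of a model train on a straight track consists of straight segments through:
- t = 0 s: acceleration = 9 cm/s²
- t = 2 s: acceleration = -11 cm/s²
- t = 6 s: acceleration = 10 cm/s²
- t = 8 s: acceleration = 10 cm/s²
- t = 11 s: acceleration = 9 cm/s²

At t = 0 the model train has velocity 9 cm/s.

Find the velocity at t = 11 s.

53.5 cm/s

Δv equals the area under the a-t graph; then v = v₀ + Δv.
0–2 s: ½(9 + -11)(2) = -2 cm/s
2–6 s: ½(-11 + 10)(4) = -2 cm/s
6–8 s: 10 × 2 = 20 cm/s
8–11 s: ½(10 + 9)(3) = 28.5 cm/s
Δv = 44.5 cm/s, so v(11) = 9 + (44.5) = 53.5 cm/s.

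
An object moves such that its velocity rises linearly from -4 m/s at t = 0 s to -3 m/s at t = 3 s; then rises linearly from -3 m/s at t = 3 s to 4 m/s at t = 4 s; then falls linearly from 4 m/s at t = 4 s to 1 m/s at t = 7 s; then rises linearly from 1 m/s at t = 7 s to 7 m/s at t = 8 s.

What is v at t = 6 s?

On 4–7 s the graph is linear from 4 to 1 m/s: v(6) = 4 + (1 − 4)·(6 − 4)/(7 − 4) = 2 m/s.

2 m/s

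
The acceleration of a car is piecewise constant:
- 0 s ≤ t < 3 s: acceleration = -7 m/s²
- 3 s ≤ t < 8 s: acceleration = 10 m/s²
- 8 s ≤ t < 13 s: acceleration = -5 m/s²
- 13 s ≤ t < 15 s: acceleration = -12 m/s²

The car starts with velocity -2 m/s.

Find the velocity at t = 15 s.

Δv equals the area under the a-t graph; then v = v₀ + Δv.
0–3 s: -7 × 3 = -21 m/s
3–8 s: 10 × 5 = 50 m/s
8–13 s: -5 × 5 = -25 m/s
13–15 s: -12 × 2 = -24 m/s
Δv = -20 m/s, so v(15) = -2 + (-20) = -22 m/s.

-22 m/s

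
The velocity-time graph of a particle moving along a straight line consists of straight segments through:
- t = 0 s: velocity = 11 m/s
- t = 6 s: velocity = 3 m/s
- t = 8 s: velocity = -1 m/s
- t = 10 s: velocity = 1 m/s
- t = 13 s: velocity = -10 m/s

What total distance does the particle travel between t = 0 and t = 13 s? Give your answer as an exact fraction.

Distance (not displacement) is the total path length: add the absolute areas under v-t.
0–6 s: |½(11 + 3)(6)| = 42 m
6–8 s: v = 0 at t = 7.5 s; triangle areas 2.25 + 0.25 = 2.5 m
8–10 s: v = 0 at t = 9 s; triangle areas 0.5 + 0.5 = 1 m
10–13 s: v = 0 at t = 113/11 s; triangle areas 3/22 + 150/11 = 303/22 m
Total distance = 652/11 m

652/11 m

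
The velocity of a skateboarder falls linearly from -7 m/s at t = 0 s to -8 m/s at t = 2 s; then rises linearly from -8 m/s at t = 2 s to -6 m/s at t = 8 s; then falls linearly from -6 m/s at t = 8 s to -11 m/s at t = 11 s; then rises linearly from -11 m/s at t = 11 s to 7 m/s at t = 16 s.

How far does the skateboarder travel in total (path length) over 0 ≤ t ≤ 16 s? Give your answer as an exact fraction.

955/9 m

Total distance travelled is ∫|v| dt — sum the magnitudes of each area piece.
0–2 s: |½(-7 + -8)(2)| = 15 m
2–8 s: |½(-8 + -6)(6)| = 42 m
8–11 s: |½(-6 + -11)(3)| = 25.5 m
11–16 s: v = 0 at t = 253/18 s; triangle areas 605/36 + 245/36 = 425/18 m
Total distance = 955/9 m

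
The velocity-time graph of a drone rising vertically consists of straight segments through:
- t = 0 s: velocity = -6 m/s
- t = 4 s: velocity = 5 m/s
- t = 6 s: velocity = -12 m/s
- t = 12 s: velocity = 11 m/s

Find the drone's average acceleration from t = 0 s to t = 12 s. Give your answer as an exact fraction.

Average acceleration = Δv/Δt = (11 − -6)/(12 − 0) = 17/12 m/s².

17/12 m/s²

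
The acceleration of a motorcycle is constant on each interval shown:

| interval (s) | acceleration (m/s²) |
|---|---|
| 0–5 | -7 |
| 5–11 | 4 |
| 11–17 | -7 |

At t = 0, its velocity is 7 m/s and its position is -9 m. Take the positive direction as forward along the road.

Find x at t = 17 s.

On each constant-a segment, Δv = aΔt and Δx = v₀Δt + ½aΔt²; chain segment to segment.
0–5 s: v starts 7 m/s; Δx = 7·5 + ½·-7·5² = -52.5 m; v ends -28 m/s.
5–11 s: v starts -28 m/s; Δx = -28·6 + ½·4·6² = -96 m; v ends -4 m/s.
11–17 s: v starts -4 m/s; Δx = -4·6 + ½·-7·6² = -150 m; v ends -46 m/s.
x(17) = -9 + Σ Δx = -307.5 m.

-307.5 m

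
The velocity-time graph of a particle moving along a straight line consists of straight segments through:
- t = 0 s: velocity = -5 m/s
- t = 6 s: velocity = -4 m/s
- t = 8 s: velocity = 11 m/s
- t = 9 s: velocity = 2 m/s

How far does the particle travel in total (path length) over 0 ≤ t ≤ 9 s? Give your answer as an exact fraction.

Total distance travelled is ∫|v| dt — sum the magnitudes of each area piece.
0–6 s: |½(-5 + -4)(6)| = 27 m
6–8 s: v = 0 at t = 98/15 s; triangle areas 16/15 + 121/15 = 137/15 m
8–9 s: |½(11 + 2)(1)| = 6.5 m
Total distance = 1279/30 m

1279/30 m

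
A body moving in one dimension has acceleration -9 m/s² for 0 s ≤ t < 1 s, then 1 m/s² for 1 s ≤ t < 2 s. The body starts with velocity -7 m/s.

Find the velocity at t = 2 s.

-15 m/s

Δv equals the area under the a-t graph; then v = v₀ + Δv.
0–1 s: -9 × 1 = -9 m/s
1–2 s: 1 × 1 = 1 m/s
Δv = -8 m/s, so v(2) = -7 + (-8) = -15 m/s.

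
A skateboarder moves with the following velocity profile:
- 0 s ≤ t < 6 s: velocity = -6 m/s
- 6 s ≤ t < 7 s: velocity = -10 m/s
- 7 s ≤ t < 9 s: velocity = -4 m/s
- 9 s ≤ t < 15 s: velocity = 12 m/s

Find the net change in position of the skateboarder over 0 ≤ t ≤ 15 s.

18 m

Net displacement equals the area under the velocity-time graph (areas below the axis count negative).
0–6 s: -6 × 6 = -36 m
6–7 s: -10 × 1 = -10 m
7–9 s: -4 × 2 = -8 m
9–15 s: 12 × 6 = 72 m
Net displacement = 18 m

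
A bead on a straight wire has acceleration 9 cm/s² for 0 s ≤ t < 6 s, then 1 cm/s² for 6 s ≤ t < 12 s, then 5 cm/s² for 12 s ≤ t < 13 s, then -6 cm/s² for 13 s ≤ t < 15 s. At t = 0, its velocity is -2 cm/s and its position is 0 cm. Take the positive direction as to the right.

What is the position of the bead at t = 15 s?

654.5 cm

On each constant-a segment, Δv = aΔt and Δx = v₀Δt + ½aΔt²; chain segment to segment.
0–6 s: v starts -2 cm/s; Δx = -2·6 + ½·9·6² = 150 cm; v ends 52 cm/s.
6–12 s: v starts 52 cm/s; Δx = 52·6 + ½·1·6² = 330 cm; v ends 58 cm/s.
12–13 s: v starts 58 cm/s; Δx = 58·1 + ½·5·1² = 60.5 cm; v ends 63 cm/s.
13–15 s: v starts 63 cm/s; Δx = 63·2 + ½·-6·2² = 114 cm; v ends 51 cm/s.
x(15) = 0 + Σ Δx = 654.5 cm.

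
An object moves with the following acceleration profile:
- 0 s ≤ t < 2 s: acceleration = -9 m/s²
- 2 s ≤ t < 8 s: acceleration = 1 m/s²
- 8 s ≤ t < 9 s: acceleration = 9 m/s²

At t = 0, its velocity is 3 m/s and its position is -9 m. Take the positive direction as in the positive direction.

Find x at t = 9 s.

-97.5 m

On each constant-a segment, Δv = aΔt and Δx = v₀Δt + ½aΔt²; chain segment to segment.
0–2 s: v starts 3 m/s; Δx = 3·2 + ½·-9·2² = -12 m; v ends -15 m/s.
2–8 s: v starts -15 m/s; Δx = -15·6 + ½·1·6² = -72 m; v ends -9 m/s.
8–9 s: v starts -9 m/s; Δx = -9·1 + ½·9·1² = -4.5 m; v ends 0 m/s.
x(9) = -9 + Σ Δx = -97.5 m.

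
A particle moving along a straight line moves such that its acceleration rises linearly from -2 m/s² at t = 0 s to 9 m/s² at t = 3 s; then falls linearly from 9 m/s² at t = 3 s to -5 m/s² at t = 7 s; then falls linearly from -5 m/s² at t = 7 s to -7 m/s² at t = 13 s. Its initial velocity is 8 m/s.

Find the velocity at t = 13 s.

-9.5 m/s

Δv equals the area under the a-t graph; then v = v₀ + Δv.
0–3 s: ½(-2 + 9)(3) = 10.5 m/s
3–7 s: ½(9 + -5)(4) = 8 m/s
7–13 s: ½(-5 + -7)(6) = -36 m/s
Δv = -17.5 m/s, so v(13) = 8 + (-17.5) = -9.5 m/s.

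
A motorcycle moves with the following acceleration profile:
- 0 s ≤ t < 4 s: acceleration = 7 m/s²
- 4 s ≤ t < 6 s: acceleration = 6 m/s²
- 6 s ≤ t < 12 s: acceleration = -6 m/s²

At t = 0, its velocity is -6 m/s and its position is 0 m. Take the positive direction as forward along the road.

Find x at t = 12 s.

On each constant-a segment, Δv = aΔt and Δx = v₀Δt + ½aΔt²; chain segment to segment.
0–4 s: v starts -6 m/s; Δx = -6·4 + ½·7·4² = 32 m; v ends 22 m/s.
4–6 s: v starts 22 m/s; Δx = 22·2 + ½·6·2² = 56 m; v ends 34 m/s.
6–12 s: v starts 34 m/s; Δx = 34·6 + ½·-6·6² = 96 m; v ends -2 m/s.
x(12) = 0 + Σ Δx = 184 m.

184 m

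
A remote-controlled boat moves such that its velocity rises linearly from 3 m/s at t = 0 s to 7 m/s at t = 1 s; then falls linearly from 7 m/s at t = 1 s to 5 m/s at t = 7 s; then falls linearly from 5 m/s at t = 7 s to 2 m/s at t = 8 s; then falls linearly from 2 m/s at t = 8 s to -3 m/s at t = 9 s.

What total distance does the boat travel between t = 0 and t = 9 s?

Distance (not displacement) is the total path length: add the absolute areas under v-t.
0–1 s: |½(3 + 7)(1)| = 5 m
1–7 s: |½(7 + 5)(6)| = 36 m
7–8 s: |½(5 + 2)(1)| = 3.5 m
8–9 s: v = 0 at t = 8.4 s; triangle areas 0.4 + 0.9 = 1.3 m
Total distance = 45.8 m

45.8 m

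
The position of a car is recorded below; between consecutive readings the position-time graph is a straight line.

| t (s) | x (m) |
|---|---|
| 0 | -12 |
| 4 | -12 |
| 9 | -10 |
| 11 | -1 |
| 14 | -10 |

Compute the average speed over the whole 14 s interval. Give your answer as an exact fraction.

10/7 m/s

Average speed = (total path length)/(elapsed time); on a piecewise-linear x-t graph the path length is Σ|Δx|.
0–4 s: |Δx| = |-12 − -12| = 0 m
4–9 s: |Δx| = |-10 − -12| = 2 m
9–11 s: |Δx| = |-1 − -10| = 9 m
11–14 s: |Δx| = |-10 − -1| = 9 m
Total path = 20 m; average speed = 20/14 = 10/7 m/s.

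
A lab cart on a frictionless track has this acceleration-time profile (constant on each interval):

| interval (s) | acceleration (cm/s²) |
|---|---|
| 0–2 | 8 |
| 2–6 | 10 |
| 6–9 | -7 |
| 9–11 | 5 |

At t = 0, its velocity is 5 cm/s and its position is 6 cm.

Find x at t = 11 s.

On each constant-a segment, Δv = aΔt and Δx = v₀Δt + ½aΔt²; chain segment to segment.
0–2 s: v starts 5 cm/s; Δx = 5·2 + ½·8·2² = 26 cm; v ends 21 cm/s.
2–6 s: v starts 21 cm/s; Δx = 21·4 + ½·10·4² = 164 cm; v ends 61 cm/s.
6–9 s: v starts 61 cm/s; Δx = 61·3 + ½·-7·3² = 151.5 cm; v ends 40 cm/s.
9–11 s: v starts 40 cm/s; Δx = 40·2 + ½·5·2² = 90 cm; v ends 50 cm/s.
x(11) = 6 + Σ Δx = 437.5 cm.

437.5 cm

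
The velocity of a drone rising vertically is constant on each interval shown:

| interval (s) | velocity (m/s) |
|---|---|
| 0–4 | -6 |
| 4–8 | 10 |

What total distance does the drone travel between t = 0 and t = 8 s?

64 m

Distance (not displacement) is the total path length: add the absolute areas under v-t.
0–4 s: |-6| × 4 = 24 m
4–8 s: |10| × 4 = 40 m
Total distance = 64 m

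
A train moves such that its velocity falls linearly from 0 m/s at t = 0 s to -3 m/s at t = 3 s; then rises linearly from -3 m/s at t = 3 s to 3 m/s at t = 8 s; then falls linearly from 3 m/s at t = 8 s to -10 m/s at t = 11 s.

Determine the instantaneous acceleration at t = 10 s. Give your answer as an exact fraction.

Acceleration is the slope of the v-t graph on 8–11 s: (-10 − 3)/(11 − 8) = -13/3 m/s².

-13/3 m/s²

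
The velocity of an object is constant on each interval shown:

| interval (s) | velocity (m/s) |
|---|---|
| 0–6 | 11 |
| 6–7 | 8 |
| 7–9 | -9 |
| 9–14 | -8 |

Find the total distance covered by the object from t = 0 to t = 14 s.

Total distance travelled is ∫|v| dt — sum the magnitudes of each area piece.
0–6 s: |11| × 6 = 66 m
6–7 s: |8| × 1 = 8 m
7–9 s: |-9| × 2 = 18 m
9–14 s: |-8| × 5 = 40 m
Total distance = 132 m

132 m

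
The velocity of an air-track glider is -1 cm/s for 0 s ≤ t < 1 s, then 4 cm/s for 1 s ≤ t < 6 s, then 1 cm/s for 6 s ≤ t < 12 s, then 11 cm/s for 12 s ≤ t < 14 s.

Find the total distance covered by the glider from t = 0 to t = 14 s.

49 cm

Total distance travelled is ∫|v| dt — sum the magnitudes of each area piece.
0–1 s: |-1| × 1 = 1 cm
1–6 s: |4| × 5 = 20 cm
6–12 s: |1| × 6 = 6 cm
12–14 s: |11| × 2 = 22 cm
Total distance = 49 cm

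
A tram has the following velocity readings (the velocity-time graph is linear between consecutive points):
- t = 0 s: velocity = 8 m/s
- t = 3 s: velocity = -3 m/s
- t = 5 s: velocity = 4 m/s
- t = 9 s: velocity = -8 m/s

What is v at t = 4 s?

0.5 m/s

On 3–5 s the graph is linear from -3 to 4 m/s: v(4) = -3 + (4 − -3)·(4 − 3)/(5 − 3) = 0.5 m/s.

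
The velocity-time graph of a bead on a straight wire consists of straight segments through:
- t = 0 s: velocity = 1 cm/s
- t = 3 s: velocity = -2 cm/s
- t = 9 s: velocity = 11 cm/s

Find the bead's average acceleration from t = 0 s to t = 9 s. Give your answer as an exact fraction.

10/9 cm/s²

Average acceleration = Δv/Δt = (11 − 1)/(9 − 0) = 10/9 cm/s².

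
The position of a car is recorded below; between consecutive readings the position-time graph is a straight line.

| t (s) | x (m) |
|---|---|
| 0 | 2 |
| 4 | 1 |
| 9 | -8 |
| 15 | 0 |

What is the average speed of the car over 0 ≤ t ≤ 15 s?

1.2 m/s

Average speed = (total path length)/(elapsed time); on a piecewise-linear x-t graph the path length is Σ|Δx|.
0–4 s: |Δx| = |1 − 2| = 1 m
4–9 s: |Δx| = |-8 − 1| = 9 m
9–15 s: |Δx| = |0 − -8| = 8 m
Total path = 18 m; average speed = 18/15 = 1.2 m/s.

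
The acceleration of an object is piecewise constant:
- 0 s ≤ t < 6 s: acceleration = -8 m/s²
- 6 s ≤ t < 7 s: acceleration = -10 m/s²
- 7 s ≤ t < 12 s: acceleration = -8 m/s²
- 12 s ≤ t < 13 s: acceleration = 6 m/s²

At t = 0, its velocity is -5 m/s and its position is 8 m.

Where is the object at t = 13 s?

-739 m

On each constant-a segment, Δv = aΔt and Δx = v₀Δt + ½aΔt²; chain segment to segment.
0–6 s: v starts -5 m/s; Δx = -5·6 + ½·-8·6² = -174 m; v ends -53 m/s.
6–7 s: v starts -53 m/s; Δx = -53·1 + ½·-10·1² = -58 m; v ends -63 m/s.
7–12 s: v starts -63 m/s; Δx = -63·5 + ½·-8·5² = -415 m; v ends -103 m/s.
12–13 s: v starts -103 m/s; Δx = -103·1 + ½·6·1² = -100 m; v ends -97 m/s.
x(13) = 8 + Σ Δx = -739 m.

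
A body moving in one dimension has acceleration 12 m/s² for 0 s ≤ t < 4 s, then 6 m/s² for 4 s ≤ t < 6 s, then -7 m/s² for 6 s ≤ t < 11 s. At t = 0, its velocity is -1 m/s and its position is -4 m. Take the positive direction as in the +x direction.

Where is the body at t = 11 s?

On each constant-a segment, Δv = aΔt and Δx = v₀Δt + ½aΔt²; chain segment to segment.
0–4 s: v starts -1 m/s; Δx = -1·4 + ½·12·4² = 92 m; v ends 47 m/s.
4–6 s: v starts 47 m/s; Δx = 47·2 + ½·6·2² = 106 m; v ends 59 m/s.
6–11 s: v starts 59 m/s; Δx = 59·5 + ½·-7·5² = 207.5 m; v ends 24 m/s.
x(11) = -4 + Σ Δx = 401.5 m.

401.5 m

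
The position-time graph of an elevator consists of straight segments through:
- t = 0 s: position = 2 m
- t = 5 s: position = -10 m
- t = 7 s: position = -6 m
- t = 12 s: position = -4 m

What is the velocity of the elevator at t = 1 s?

-2.4 m/s

Velocity is the slope of the x-t graph on 0–5 s: (-10 − 2)/(5 − 0) = -2.4 m/s.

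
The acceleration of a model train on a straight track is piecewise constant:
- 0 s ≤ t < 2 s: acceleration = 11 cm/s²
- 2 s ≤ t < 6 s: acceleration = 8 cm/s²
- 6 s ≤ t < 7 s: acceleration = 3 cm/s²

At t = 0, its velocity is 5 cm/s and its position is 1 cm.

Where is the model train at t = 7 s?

On each constant-a segment, Δv = aΔt and Δx = v₀Δt + ½aΔt²; chain segment to segment.
0–2 s: v starts 5 cm/s; Δx = 5·2 + ½·11·2² = 32 cm; v ends 27 cm/s.
2–6 s: v starts 27 cm/s; Δx = 27·4 + ½·8·4² = 172 cm; v ends 59 cm/s.
6–7 s: v starts 59 cm/s; Δx = 59·1 + ½·3·1² = 60.5 cm; v ends 62 cm/s.
x(7) = 1 + Σ Δx = 265.5 cm.

265.5 cm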